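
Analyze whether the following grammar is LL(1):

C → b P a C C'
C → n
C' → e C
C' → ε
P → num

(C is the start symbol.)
No. Predict set conflict for C': { 'e' }

Relevant sets:
  FOLLOW(C') = { $, 'e' }

For C:
  PREDICT(C → b P a C C') = { 'b' }
  PREDICT(C → n) = { 'n' }
For C':
  PREDICT(C' → e C) = { 'e' }
  PREDICT(C' → ε) = { $, 'e' }
P has a single production, so nothing to check there.

Conflict found: Predict set conflict for C': { 'e' }
The grammar is NOT LL(1).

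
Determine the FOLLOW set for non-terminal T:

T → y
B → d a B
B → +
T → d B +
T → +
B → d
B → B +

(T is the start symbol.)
To compute FOLLOW(T), find every occurrence of T on a right-hand side N → α T β: add FIRST(β) \ {ε}, and if β is empty or nullable also add FOLLOW(N). Iterate to a fixed point.

T is the start symbol, so $ ∈ FOLLOW(T).
T does not occur on any right-hand side.

Taking the union: FOLLOW(T) = { $ }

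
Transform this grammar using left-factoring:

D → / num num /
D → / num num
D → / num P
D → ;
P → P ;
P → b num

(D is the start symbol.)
Left-factoring transforms A → αβ₁ | αβ₂ into A → αA' and A' → β₁ | β₂
(α is the longest common prefix among the alternatives). Repeat until
no nonterminal has two alternatives with a common prefix.

Round 1: D has alternatives sharing prefix '/ num'. Introduce D': D → / num D'
  Add: D' → num /
  Add: D' → num
  Add: D' → P

Round 2: D' has alternatives sharing prefix 'num'. Introduce D'': D' → num D''
  Add: D'' → /
  Add: D'' → ε

No remaining common prefixes — done.

Resulting grammar:
D → / num D'
D' → num D''
D'' → /
D'' → ε
D' → P
D → ;
P → P ;
P → b num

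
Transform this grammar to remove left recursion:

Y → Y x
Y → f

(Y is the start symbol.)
Y → f Y'
Y' → x Y'
Y' → ε

Y is directly left-recursive. The standard transformation for
  A → A α₁ | ... | A α_m | β₁ | ... | β_n
is
  A  → β₁ A' | ... | β_n A'
  A' → α₁ A' | ... | α_m A' | ε

Y → f becomes Y → f Y'
Y → Y x becomes Y' → x Y'
Add Y' → ε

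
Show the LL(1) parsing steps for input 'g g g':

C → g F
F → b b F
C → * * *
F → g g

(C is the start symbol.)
Stack is shown with the top on the left.

Stack  Input    Action
----------------------
C $    g g g $  output C → g F
g F $  g g g $  match 'g'
F $    g g $    output F → g g
g g $  g g $    match 'g'
g $    g $      match 'g'
$      $        accept

The string is accepted.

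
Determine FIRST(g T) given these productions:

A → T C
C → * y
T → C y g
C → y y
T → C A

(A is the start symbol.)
{ 'g' }

To compute FIRST(g T), process the symbols left to right:
Symbol g is a terminal. Add 'g' and stop.
FIRST(g T) = { 'g' }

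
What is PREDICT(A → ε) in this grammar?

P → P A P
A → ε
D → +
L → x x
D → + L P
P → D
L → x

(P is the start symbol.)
PREDICT(A → ε) = (FIRST(RHS) \ {ε}) ∪ (FOLLOW(A) if ε ∈ FIRST(RHS), i.e. RHS ⇒* ε)
The right-hand side is ε (FIRST(ε) = { ε }), so the predict set is FOLLOW(A) = { '+' }
PREDICT(A → ε) = { '+' }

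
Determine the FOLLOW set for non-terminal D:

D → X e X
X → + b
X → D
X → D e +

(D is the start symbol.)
D is the start symbol, so $ ∈ FOLLOW(D).
In X → D: D is at the end, add FOLLOW(X)
In X → D e +: D is followed by e '+', add FIRST(e '+') \ {ε} = { 'e' }

The FOLLOW sets referred to above (computed the same way, to a fixed point):
  FOLLOW(X) = { $, 'e' }

Taking the union: FOLLOW(D) = { $, 'e' }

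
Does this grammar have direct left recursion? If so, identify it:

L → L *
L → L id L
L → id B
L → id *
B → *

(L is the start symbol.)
Yes, L is left-recursive

Direct left recursion occurs when N → N α for some non-terminal N (the right-hand side begins with the left-hand side itself).

L → L *: LEFT RECURSIVE (starts with L)
L → L id L: LEFT RECURSIVE (starts with L)
L → id B: starts with id
L → id *: starts with id
B → *: starts with '*'

The grammar has direct left recursion on: L.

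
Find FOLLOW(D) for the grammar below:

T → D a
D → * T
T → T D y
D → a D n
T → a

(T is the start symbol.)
In T → D a: D is followed by a, add FIRST(a) \ {ε} = { 'a' }
In T → T D y: D is followed by y, add FIRST(y) \ {ε} = { 'y' }
In D → a D n: D is followed by n, add FIRST(n) \ {ε} = { 'n' }

Taking the union: FOLLOW(D) = { 'a', 'n', 'y' }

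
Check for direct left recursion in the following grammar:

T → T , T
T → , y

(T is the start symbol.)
Yes, T is left-recursive

T → T , T: LEFT RECURSIVE (starts with T)
T → , y: starts with ','

The grammar has direct left recursion on: T.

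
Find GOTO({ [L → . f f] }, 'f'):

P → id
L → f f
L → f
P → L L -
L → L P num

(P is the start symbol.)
{ [L → f . f] }

GOTO(I, 'f') = CLOSURE({ [A → αX.β] : [A → α.Xβ] ∈ I, X = 'f' })

Items with dot before 'f', with the dot advanced:
  [L → . f f] → [L → f . f]
Closure adds nothing (no advanced item has the dot before a non-terminal).

GOTO = { [L → f . f] }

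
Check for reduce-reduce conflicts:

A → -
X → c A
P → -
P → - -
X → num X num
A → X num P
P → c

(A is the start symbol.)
No reduce-reduce conflicts

Augment with A' → A and build the canonical LR(0) collection (I0 = CLOSURE({[A' → . A]}), then GOTO on every symbol after a dot until no new states appear). It has 14 states:
  I0: { [A → . -], [A → . X num P], [A' → . A], [X → . c A], [X → . num X num] }  — shift
  I1: { [A → - .] }  — reduce
  I2: { [A' → A .] }  — accept
  I3: { [A → X . num P] }  — shift
  I4: { [A → . -], [A → . X num P], [X → . c A], [X → . num X num], [X → c . A] }  — shift
  I5: { [X → . c A], [X → . num X num], [X → num . X num] }  — shift
  I6: { [X → num X . num] }  — shift
  I7: { [X → num X num .] }  — reduce
  I8: { [X → c A .] }  — reduce
  I9: { [A → X num . P], [P → . - -], [P → . -], [P → . c] }  — shift
  I10: { [P → - . -], [P → - .] }  — shift, reduce
  I11: { [A → X num P .] }  — reduce
  I12: { [P → c .] }  — reduce
  I13: { [P → - - .] }  — reduce

No state contains more than one complete item.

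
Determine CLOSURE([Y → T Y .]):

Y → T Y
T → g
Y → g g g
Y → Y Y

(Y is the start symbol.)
{ [Y → T Y .] }

Start with: [Y → T Y .]
The dot is at the end, so nothing is added.

CLOSURE = { [Y → T Y .] }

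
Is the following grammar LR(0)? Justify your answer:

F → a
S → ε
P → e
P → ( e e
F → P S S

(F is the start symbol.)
Yes, the grammar is LR(0)

A grammar is LR(0) if no state in the canonical LR(0) collection has:
  - both a shift item (dot before a terminal) and a complete item (shift-reduce conflict), or
  - two or more complete items (reduce-reduce conflict; the accept item [F' → F .] counts as a complete item here).

Augment with F' → F and build the canonical LR(0) collection (I0 = CLOSURE({[F' → . F]}), then GOTO on every symbol after a dot until no new states appear). It has 10 states:
  I0: { [F → . P S S], [F → . a], [F' → . F], [P → . ( e e], [P → . e] }  — shift
  I1: { [P → ( . e e] }  — shift
  I2: { [F' → F .] }  — accept
  I3: { [F → P . S S], [S → .] }  — reduce
  I4: { [F → a .] }  — reduce
  I5: { [P → e .] }  — reduce
  I6: { [F → P S . S], [S → .] }  — reduce
  I7: { [F → P S S .] }  — reduce
  I8: { [P → ( e . e] }  — shift
  I9: { [P → ( e e .] }  — reduce

Every state is either a pure shift/goto state or contains exactly one complete item and nothing to shift — no conflicts. The grammar is LR(0).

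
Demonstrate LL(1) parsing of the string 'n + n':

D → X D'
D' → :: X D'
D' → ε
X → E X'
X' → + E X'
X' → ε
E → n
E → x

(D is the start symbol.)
LL(1) parsing maintains a stack (initially the start symbol over $) and the input. At each step: if the stack top is a terminal, match it against the current input token; if it is a non-terminal N, replace it with the RHS of M[N, lookahead] (the unique production whose predict set contains the lookahead).

Stack is shown with the top on the left.

Stack        Input    Action
----------------------------
D $          n + n $  output D → X D'
X D' $       n + n $  output X → E X'
E X' D' $    n + n $  output E → n
n X' D' $    n + n $  match 'n'
X' D' $      + n $    output X' → + E X'
+ E X' D' $  + n $    match '+'
E X' D' $    n $      output E → n
n X' D' $    n $      match 'n'
X' D' $      $        output X' → ε
D' $         $        output D' → ε
$            $        accept

The string is accepted.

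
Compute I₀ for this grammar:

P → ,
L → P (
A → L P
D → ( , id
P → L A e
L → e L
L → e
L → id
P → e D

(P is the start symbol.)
First, augment the grammar with P' → P
I₀ = CLOSURE({ [P' → . P] }):
  [P' → . P] has the dot before P: add [P → . ,], [P → . L A e], [P → . e D]
  [P → . L A e] has the dot before L: add [L → . P (], [L → . e L], [L → . e], [L → . id]
No further items can be added.

I₀ = { [L → . P (], [L → . e L], [L → . e], [L → . id], [P → . ,], [P → . L A e], [P → . e D], [P' → . P] }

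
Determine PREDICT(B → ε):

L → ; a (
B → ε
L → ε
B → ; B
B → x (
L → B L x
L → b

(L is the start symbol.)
PREDICT(B → ε) = (FIRST(RHS) \ {ε}) ∪ (FOLLOW(B) if ε ∈ FIRST(RHS), i.e. RHS ⇒* ε)
The right-hand side is ε (FIRST(ε) = { ε }), so the predict set is FOLLOW(B) = { ';', 'b', 'x' }
PREDICT(B → ε) = { ';', 'b', 'x' }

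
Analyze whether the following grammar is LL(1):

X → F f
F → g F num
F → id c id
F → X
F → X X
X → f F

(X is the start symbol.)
No. Predict set conflict for X: { 'f' }

A grammar is LL(1) if for each non-terminal N with multiple productions, the predict sets of those productions are pairwise disjoint, where PREDICT(N → α) = (FIRST(α) \ {ε}) ∪ (FOLLOW(N) if α ⇒* ε).

Relevant sets:
  FIRST(F) = { 'f', 'g', 'id' }
  FIRST(X) = { 'f', 'g', 'id' }

For X:
  PREDICT(X → F f) = { 'f', 'g', 'id' }
  PREDICT(X → f F) = { 'f' }
For F:
  PREDICT(F → g F num) = { 'g' }
  PREDICT(F → id c id) = { 'id' }
  PREDICT(F → X) = { 'f', 'g', 'id' }
  PREDICT(F → X X) = { 'f', 'g', 'id' }

Conflict found: Predict set conflict for X: { 'f' }
The grammar is NOT LL(1).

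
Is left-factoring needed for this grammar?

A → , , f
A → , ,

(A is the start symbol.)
Left-factoring is needed when two productions for the same non-terminal
share a common prefix on the right-hand side.

Productions for A:
  A → , , f
  A → , ,

Found common prefix ', ,' in productions for A

Answer: Yes, A has productions with common prefix ', ,'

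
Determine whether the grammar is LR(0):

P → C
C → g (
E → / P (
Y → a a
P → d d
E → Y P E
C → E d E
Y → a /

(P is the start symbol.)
A grammar is LR(0) if no state in the canonical LR(0) collection has:
  - both a shift item (dot before a terminal) and a complete item (shift-reduce conflict), or
  - two or more complete items (reduce-reduce conflict; the accept item [P' → P .] counts as a complete item here).

Augment with P' → P and build the canonical LR(0) collection (I0 = CLOSURE({[P' → . P]}), then GOTO on every symbol after a dot until no new states appear). It has 19 states:
  I0: { [C → . E d E], [C → . g (], [E → . / P (], [E → . Y P E], [P → . C], [P → . d d], [P' → . P], [Y → . a /], [Y → . a a] }  — shift
  I1: { [C → . E d E], [C → . g (], [E → . / P (], [E → . Y P E], [E → / . P (], [P → . C], [P → . d d], [Y → . a /], [Y → . a a] }  — shift
  I2: { [P → C .] }  — reduce
  I3: { [C → E . d E] }  — shift
  I4: { [P' → P .] }  — accept
  I5: { [C → . E d E], [C → . g (], [E → . / P (], [E → . Y P E], [E → Y . P E], [P → . C], [P → . d d], [Y → . a /], [Y → . a a] }  — shift
  I6: { [Y → a . /], [Y → a . a] }  — shift
  I7: { [P → d . d] }  — shift
  I8: { [C → g . (] }  — shift
  I9: { [C → g ( .] }  — reduce
  I10: { [P → d d .] }  — reduce
  I11: { [Y → a / .] }  — reduce
  I12: { [Y → a a .] }  — reduce
  I13: { [E → . / P (], [E → . Y P E], [E → Y P . E], [Y → . a /], [Y → . a a] }  — shift
  I14: { [E → Y P E .] }  — reduce
  I15: { [C → E d . E], [E → . / P (], [E → . Y P E], [Y → . a /], [Y → . a a] }  — shift
  I16: { [C → E d E .] }  — reduce
  I17: { [E → / P . (] }  — shift
  I18: { [E → / P ( .] }  — reduce

Every state is either a pure shift/goto state or contains exactly one complete item and nothing to shift — no conflicts. The grammar is LR(0).

Answer: Yes, the grammar is LR(0)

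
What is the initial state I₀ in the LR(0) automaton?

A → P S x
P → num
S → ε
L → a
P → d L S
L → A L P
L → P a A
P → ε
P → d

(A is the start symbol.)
First, augment the grammar with A' → A
I₀ = CLOSURE({ [A' → . A] }):
  [A' → . A] has the dot before A: add [A → . P S x]
  [A → . P S x] has the dot before P: add [P → . num], [P → . d L S], [P → .], [P → . d]
No further items can be added.

I₀ = { [A → . P S x], [A' → . A], [P → . d L S], [P → . d], [P → . num], [P → .] }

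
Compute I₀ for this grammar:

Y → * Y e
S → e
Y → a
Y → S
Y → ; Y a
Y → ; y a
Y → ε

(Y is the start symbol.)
First, augment the grammar with Y' → Y
I₀ = CLOSURE({ [Y' → . Y] }):
  [Y' → . Y] has the dot before Y: add [Y → . * Y e], [Y → . a], [Y → . S], [Y → . ; Y a], [Y → . ; y a], [Y → .]
  [Y → . S] has the dot before S: add [S → . e]
No further items can be added.

I₀ = { [S → . e], [Y → . * Y e], [Y → . ; Y a], [Y → . ; y a], [Y → . S], [Y → . a], [Y → .], [Y' → . Y] }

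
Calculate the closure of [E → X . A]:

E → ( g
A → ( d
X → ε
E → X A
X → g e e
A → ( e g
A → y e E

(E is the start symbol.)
{ [A → . ( d], [A → . ( e g], [A → . y e E], [E → X . A] }

To compute CLOSURE, for each item [A → α.Bβ] where B is a non-terminal, add [B → .γ] for all productions B → γ; repeat for the newly added items until nothing changes.

Start with: [E → X . A]
  [E → X . A] has the dot before A: add [A → . ( d], [A → . ( e g], [A → . y e E]
No further items can be added.

CLOSURE = { [A → . ( d], [A → . ( e g], [A → . y e E], [E → X . A] }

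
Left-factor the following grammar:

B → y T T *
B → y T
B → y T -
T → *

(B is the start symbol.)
Left-factoring transforms A → αβ₁ | αβ₂ into A → αA' and A' → β₁ | β₂
(α is the longest common prefix among the alternatives). Repeat until
no nonterminal has two alternatives with a common prefix.

Round 1: B has alternatives sharing prefix 'y T'. Introduce B': B → y T B'
  Add: B' → T *
  Add: B' → ε
  Add: B' → -

No remaining common prefixes — done.

Resulting grammar:
B → y T B'
B' → T *
B' → ε
B' → -
T → *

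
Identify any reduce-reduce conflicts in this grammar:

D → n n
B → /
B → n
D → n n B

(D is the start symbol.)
A reduce-reduce conflict occurs when an LR(0) state has two complete items [A → α .] and [B → β .] — both call for a reduction, and with no lookahead the parser cannot choose between them.

Augment with D' → D and build the canonical LR(0) collection (I0 = CLOSURE({[D' → . D]}), then GOTO on every symbol after a dot until no new states appear). It has 7 states:
  I0: { [D → . n n B], [D → . n n], [D' → . D] }  — shift
  I1: { [D' → D .] }  — accept
  I2: { [D → n . n B], [D → n . n] }  — shift
  I3: { [B → . /], [B → . n], [D → n n . B], [D → n n .] }  — shift, reduce
  I4: { [B → / .] }  — reduce
  I5: { [D → n n B .] }  — reduce
  I6: { [B → n .] }  — reduce

No state contains more than one complete item.

Answer: No reduce-reduce conflicts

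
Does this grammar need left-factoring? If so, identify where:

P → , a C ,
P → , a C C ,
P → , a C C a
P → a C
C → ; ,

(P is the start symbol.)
Left-factoring is needed when two productions for the same non-terminal
share a common prefix on the right-hand side.

Productions for P:
  P → , a C ,
  P → , a C C ,
  P → , a C C a
  P → a C

Found common prefix ', a C' in productions for P

Answer: Yes, P has productions with common prefix ', a C'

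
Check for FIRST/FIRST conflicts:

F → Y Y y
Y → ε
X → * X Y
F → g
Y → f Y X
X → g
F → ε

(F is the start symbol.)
FIRST sets of the non-terminals at (or reachable through a nullable prefix from) the front of some alternative:
  FIRST(Y) = { 'f', ε }

Productions for F:
  F → Y Y y: FIRST = { 'f', 'y' }
  F → g: FIRST = { 'g' }
  F → ε: FIRST = { ε }
Productions for Y:
  Y → ε: FIRST = { ε }
  Y → f Y X: FIRST = { 'f' }
Productions for X:
  X → * X Y: FIRST = { '*' }
  X → g: FIRST = { 'g' }

All alternatives of each non-terminal have pairwise disjoint FIRST sets.

Answer: No FIRST/FIRST conflicts.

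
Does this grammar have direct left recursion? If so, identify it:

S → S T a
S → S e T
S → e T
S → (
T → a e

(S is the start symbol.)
Direct left recursion occurs when N → N α for some non-terminal N (the right-hand side begins with the left-hand side itself).

S → S T a: LEFT RECURSIVE (starts with S)
S → S e T: LEFT RECURSIVE (starts with S)
S → e T: starts with e
S → (: starts with '('
T → a e: starts with a

The grammar has direct left recursion on: S.

Answer: Yes, S is left-recursive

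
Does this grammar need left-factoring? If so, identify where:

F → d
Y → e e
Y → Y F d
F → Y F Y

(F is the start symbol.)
No, left-factoring is not needed

Left-factoring is needed when two productions for the same non-terminal
share a common prefix on the right-hand side.

Productions for F:
  F → d
  F → Y F Y
Productions for Y:
  Y → e e
  Y → Y F d

No common prefixes found.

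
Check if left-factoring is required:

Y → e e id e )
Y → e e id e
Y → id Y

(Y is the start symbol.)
Yes, Y has productions with common prefix 'e e id e'

Left-factoring is needed when two productions for the same non-terminal
share a common prefix on the right-hand side.

Productions for Y:
  Y → e e id e )
  Y → e e id e
  Y → id Y

Found common prefix 'e e id e' in productions for Y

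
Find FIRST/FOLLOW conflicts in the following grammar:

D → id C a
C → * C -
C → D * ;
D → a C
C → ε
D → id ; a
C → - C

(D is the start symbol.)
A FIRST/FOLLOW conflict occurs when a non-terminal N has a nullable alternative N → β (β ⇒* ε) and another alternative N → α with FIRST(α) ∩ FOLLOW(N) ≠ ∅: on such a lookahead the parser cannot decide between expanding α and letting N vanish via β.

Nullable non-terminals: C.
FIRST sets used below: FIRST(D) = { 'a', 'id' }

C: nullable alternative(s) C → ε; FOLLOW(C) = { $, '*', '-', 'a' }
  C → * C -: FIRST \ {ε} = { '*' } — overlaps FOLLOW(C) on { '*' }: CONFLICT
  C → D * ;: FIRST \ {ε} = { 'a', 'id' } — overlaps FOLLOW(C) on { 'a' }: CONFLICT
  C → ε: FIRST \ {ε} = { } — this is the only nullable alternative, skip
  C → - C: FIRST \ {ε} = { '-' } — overlaps FOLLOW(C) on { '-' }: CONFLICT

D has no nullable alternative, so no FIRST/FOLLOW check is needed there.

So the grammar has 3 FIRST/FOLLOW conflicts (marked CONFLICT above).

Answer: Yes. C → '*' C '-' with FOLLOW(C) on { '*' }; C → D '*' ';' with FOLLOW(C) on { 'a' }; C → '-' C with FOLLOW(C) on { '-' }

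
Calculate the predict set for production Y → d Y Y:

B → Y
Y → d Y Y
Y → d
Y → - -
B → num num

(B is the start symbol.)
PREDICT(Y → d Y Y) = (FIRST(RHS) \ {ε}) ∪ (FOLLOW(Y) if ε ∈ FIRST(RHS), i.e. RHS ⇒* ε)
FIRST(d Y Y) = { 'd' }
ε ∉ FIRST(d Y Y), so FOLLOW(Y) is not added.
PREDICT(Y → d Y Y) = { 'd' }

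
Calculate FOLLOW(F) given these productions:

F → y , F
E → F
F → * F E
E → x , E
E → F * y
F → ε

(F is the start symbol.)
To compute FOLLOW(F), find every occurrence of F on a right-hand side N → α F β: add FIRST(β) \ {ε}, and if β is empty or nullable also add FOLLOW(N). Iterate to a fixed point.

F is the start symbol, so $ ∈ FOLLOW(F).
In F → y , F: F is at the end; this adds FOLLOW(F) to itself — nothing new
In E → F: F is at the end, add FOLLOW(E)
In F → * F E: F is followed by E, add FIRST(E) \ {ε} = { '*', 'x', 'y' }
  E is nullable, so FOLLOW(F) is also included — that is the set being defined, nothing new
In E → F * y: F is followed by '*' y, add FIRST('*' y) \ {ε} = { '*' }

The FOLLOW sets referred to above (computed the same way, to a fixed point):
  FOLLOW(E) = { $, '*', 'x', 'y' }

Taking the union: FOLLOW(F) = { $, '*', 'x', 'y' }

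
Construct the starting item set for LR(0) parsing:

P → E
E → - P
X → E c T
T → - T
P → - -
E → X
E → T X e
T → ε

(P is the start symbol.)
First, augment the grammar with P' → P
I₀ = CLOSURE({ [P' → . P] }):
  [P' → . P] has the dot before P: add [P → . E], [P → . - -]
  [P → . E] has the dot before E: add [E → . - P], [E → . X], [E → . T X e]
  [E → . X] has the dot before X: add [X → . E c T]
  [E → . T X e] has the dot before T: add [T → . - T], [T → .]
No further items can be added.

I₀ = { [E → . - P], [E → . T X e], [E → . X], [P → . - -], [P → . E], [P' → . P], [T → . - T], [T → .], [X → . E c T] }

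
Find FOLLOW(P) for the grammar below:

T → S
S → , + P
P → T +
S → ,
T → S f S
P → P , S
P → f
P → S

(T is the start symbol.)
To compute FOLLOW(P), find every occurrence of P on a right-hand side N → α P β: add FIRST(β) \ {ε}, and if β is empty or nullable also add FOLLOW(N). Iterate to a fixed point.

In S → , + P: P is at the end, add FOLLOW(S)
In P → P , S: P is followed by ',' S, add FIRST(',' S) \ {ε} = { ',' }

The FOLLOW sets referred to above (computed the same way, to a fixed point):
  FOLLOW(S) = { $, '+', ',', 'f' }

Taking the union: FOLLOW(P) = { $, '+', ',', 'f' }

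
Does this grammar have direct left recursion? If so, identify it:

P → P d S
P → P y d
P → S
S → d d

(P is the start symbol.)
Direct left recursion occurs when N → N α for some non-terminal N (the right-hand side begins with the left-hand side itself).

P → P d S: LEFT RECURSIVE (starts with P)
P → P y d: LEFT RECURSIVE (starts with P)
P → S: starts with S
S → d d: starts with d

The grammar has direct left recursion on: P.

Answer: Yes, P is left-recursive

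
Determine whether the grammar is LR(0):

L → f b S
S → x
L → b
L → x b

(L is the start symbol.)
Augment with L' → L and build the canonical LR(0) collection (I0 = CLOSURE({[L' → . L]}), then GOTO on every symbol after a dot until no new states appear). It has 9 states:
  I0: { [L → . b], [L → . f b S], [L → . x b], [L' → . L] }  — shift
  I1: { [L' → L .] }  — accept
  I2: { [L → b .] }  — reduce
  I3: { [L → f . b S] }  — shift
  I4: { [L → x . b] }  — shift
  I5: { [L → x b .] }  — reduce
  I6: { [L → f b . S], [S → . x] }  — shift
  I7: { [L → f b S .] }  — reduce
  I8: { [S → x .] }  — reduce

Every state is either a pure shift/goto state or contains exactly one complete item and nothing to shift — no conflicts. The grammar is LR(0).

Answer: Yes, the grammar is LR(0)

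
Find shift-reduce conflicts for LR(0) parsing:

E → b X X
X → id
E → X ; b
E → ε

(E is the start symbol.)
Yes — I0: [E → .] vs [E → . b X X]

A shift-reduce conflict occurs when an LR(0) state has both:
  - a complete (reduce) item [A → α .] (dot at the end), and
  - a shift item [B → β . c γ] (dot before a terminal).

Augment with E' → E and build the canonical LR(0) collection (I0 = CLOSURE({[E' → . E]}), then GOTO on every symbol after a dot until no new states appear). It has 9 states:
  I0: { [E → . X ; b], [E → . b X X], [E → .], [E' → . E], [X → . id] }  — shift, reduce
  I1: { [E' → E .] }  — accept
  I2: { [E → X . ; b] }  — shift
  I3: { [E → b . X X], [X → . id] }  — shift
  I4: { [X → id .] }  — reduce
  I5: { [E → b X . X], [X → . id] }  — shift
  I6: { [E → b X X .] }  — reduce
  I7: { [E → X ; . b] }  — shift
  I8: { [E → X ; b .] }  — reduce

I0 contains reduce item [E → .] and shift items [E → . b X X], [X → . id] — shift-reduce conflict.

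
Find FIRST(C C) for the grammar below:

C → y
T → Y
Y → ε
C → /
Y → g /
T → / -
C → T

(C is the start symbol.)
FIRST sets of the non-terminals involved (from the grammar, by fixed-point iteration):
  FIRST(C) = { '/', 'g', 'y', ε }

To compute FIRST(C C), process the symbols left to right:
Symbol C is a non-terminal. Add FIRST(C) \ {ε} = { '/', 'g', 'y' }
C is nullable (ε ∈ FIRST(C)), continue to the next symbol.
Symbol C is a non-terminal. Add FIRST(C) \ {ε} = { '/', 'g', 'y' }
C is nullable (ε ∈ FIRST(C)), continue to the next symbol.
All symbols are nullable, so ε is in the result.
FIRST(C C) = { '/', 'g', 'y', ε }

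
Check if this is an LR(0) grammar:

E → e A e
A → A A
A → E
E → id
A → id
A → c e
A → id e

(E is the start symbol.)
No. Shift-reduce conflict between [A → id .] and [A → id . e]

A grammar is LR(0) if no state in the canonical LR(0) collection has:
  - both a shift item (dot before a terminal) and a complete item (shift-reduce conflict), or
  - two or more complete items (reduce-reduce conflict; the accept item [E' → E .] counts as a complete item here).

Augment with E' → E and build the canonical LR(0) collection (I0 = CLOSURE({[E' → . E]}), then GOTO on every symbol after a dot until no new states appear). It has 12 states:
  I0: { [E → . e A e], [E → . id], [E' → . E] }  — shift
  I1: { [E' → E .] }  — accept
  I2: { [A → . A A], [A → . E], [A → . c e], [A → . id e], [A → . id], [E → . e A e], [E → . id], [E → e . A e] }  — shift
  I3: { [E → id .] }  — reduce
  I4: { [A → . A A], [A → . E], [A → . c e], [A → . id e], [A → . id], [A → A . A], [E → . e A e], [E → . id], [E → e A . e] }  — shift
  I5: { [A → E .] }  — reduce
  I6: { [A → c . e] }  — shift
  I7: { [A → id . e], [A → id .], [E → id .] }  — shift, 2 reduces
  I8: { [A → id e .] }  — reduce
  I9: { [A → c e .] }  — reduce
  I10: { [A → . A A], [A → . E], [A → . c e], [A → . id e], [A → . id], [A → A . A], [A → A A .], [E → . e A e], [E → . id] }  — shift, reduce
  I11: { [A → . A A], [A → . E], [A → . c e], [A → . id e], [A → . id], [E → . e A e], [E → . id], [E → e . A e], [E → e A e .] }  — shift, reduce

Conflict in state I7:
  Shift-reduce conflict between [A → id .] and [A → id . e]
So the grammar is NOT LR(0).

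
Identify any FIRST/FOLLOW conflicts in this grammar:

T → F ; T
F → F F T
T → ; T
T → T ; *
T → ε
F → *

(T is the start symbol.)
Yes. T → F ';' T with FOLLOW(T) on { '*' }; T → ';' T with FOLLOW(T) on { ';' }; T → T ';' '*' with FOLLOW(T) on { '*', ';' }

Nullable non-terminals: T.
FIRST sets used below: FIRST(F) = { '*' }, FIRST(T) = { '*', ';', ε }

T: nullable alternative(s) T → ε; FOLLOW(T) = { $, '*', ';' }
  T → F ; T: FIRST \ {ε} = { '*' } — overlaps FOLLOW(T) on { '*' }: CONFLICT
  T → ; T: FIRST \ {ε} = { ';' } — overlaps FOLLOW(T) on { ';' }: CONFLICT
  T → T ; *: FIRST \ {ε} = { '*', ';' } — overlaps FOLLOW(T) on { '*', ';' }: CONFLICT
  T → ε: FIRST \ {ε} = { } — this is the only nullable alternative, skip

F has no nullable alternative, so no FIRST/FOLLOW check is needed there.

So the grammar has 3 FIRST/FOLLOW conflicts (marked CONFLICT above).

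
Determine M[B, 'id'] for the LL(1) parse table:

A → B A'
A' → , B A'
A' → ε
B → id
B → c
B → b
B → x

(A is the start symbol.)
To find M[B, 'id'], we find productions for B where 'id' is in the predict set (PREDICT(N → α) = (FIRST(α) \ {ε}) ∪ (FOLLOW(N) if α ⇒* ε)).

B → id: PREDICT = { 'id' }
  'id' is in predict set, so this production goes in M[B, 'id']
B → c: PREDICT = { 'c' }
B → b: PREDICT = { 'b' }
B → x: PREDICT = { 'x' }

M[B, 'id'] = B → id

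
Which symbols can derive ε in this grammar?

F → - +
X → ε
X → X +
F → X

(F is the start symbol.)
A non-terminal is nullable if it can derive ε (the empty string): either it has an ε-production, or it has a production whose right-hand side consists entirely of nullable non-terminals.

ε-productions: X → ε
So X is immediately nullable.
F → X: every symbol on the right is nullable, so F is nullable too.
Every non-terminal is now nullable.
Nullable = { 'F', 'X' }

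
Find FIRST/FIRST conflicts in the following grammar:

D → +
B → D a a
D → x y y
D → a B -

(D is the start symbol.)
A FIRST/FIRST conflict occurs when two productions N → α and N → β for the same non-terminal have FIRST(α) ∩ FIRST(β) ≠ ∅ (with ε ∈ FIRST of a nullable right-hand side, so two nullable alternatives also conflict).

Productions for D:
  D → +: FIRST = { '+' }
  D → x y y: FIRST = { 'x' }
  D → a B -: FIRST = { 'a' }
B has only one production, so no FIRST/FIRST conflict is possible there.

All alternatives of each non-terminal have pairwise disjoint FIRST sets.

Answer: No FIRST/FIRST conflicts.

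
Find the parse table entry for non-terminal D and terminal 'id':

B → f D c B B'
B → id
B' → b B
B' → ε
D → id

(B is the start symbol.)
D → id

To find M[D, 'id'], we find productions for D where 'id' is in the predict set (PREDICT(N → α) = (FIRST(α) \ {ε}) ∪ (FOLLOW(N) if α ⇒* ε)).

D → id: PREDICT = { 'id' }
  'id' is in predict set, so this production goes in M[D, 'id']

M[D, 'id'] = D → id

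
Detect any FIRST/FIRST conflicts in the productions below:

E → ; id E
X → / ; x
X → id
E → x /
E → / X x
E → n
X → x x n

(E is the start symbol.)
A FIRST/FIRST conflict occurs when two productions N → α and N → β for the same non-terminal have FIRST(α) ∩ FIRST(β) ≠ ∅ (with ε ∈ FIRST of a nullable right-hand side, so two nullable alternatives also conflict).

Productions for E:
  E → ; id E: FIRST = { ';' }
  E → x /: FIRST = { 'x' }
  E → / X x: FIRST = { '/' }
  E → n: FIRST = { 'n' }
Productions for X:
  X → / ; x: FIRST = { '/' }
  X → id: FIRST = { 'id' }
  X → x x n: FIRST = { 'x' }

All alternatives of each non-terminal have pairwise disjoint FIRST sets.

Answer: No FIRST/FIRST conflicts.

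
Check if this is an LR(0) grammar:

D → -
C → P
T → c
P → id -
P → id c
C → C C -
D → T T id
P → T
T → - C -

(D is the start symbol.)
No. Shift-reduce conflict between [D → - .] and [P → . id -]

Augment with D' → D and build the canonical LR(0) collection (I0 = CLOSURE({[D' → . D]}), then GOTO on every symbol after a dot until no new states appear). It has 17 states:
  I0: { [D → . -], [D → . T T id], [D' → . D], [T → . - C -], [T → . c] }  — shift
  I1: { [C → . C C -], [C → . P], [D → - .], [P → . T], [P → . id -], [P → . id c], [T → - . C -], [T → . - C -], [T → . c] }  — shift, reduce
  I2: { [D' → D .] }  — accept
  I3: { [D → T . T id], [T → . - C -], [T → . c] }  — shift
  I4: { [T → c .] }  — reduce
  I5: { [C → . C C -], [C → . P], [P → . T], [P → . id -], [P → . id c], [T → - . C -], [T → . - C -], [T → . c] }  — shift
  I6: { [D → T T . id] }  — shift
  I7: { [D → T T id .] }  — reduce
  I8: { [C → . C C -], [C → . P], [C → C . C -], [P → . T], [P → . id -], [P → . id c], [T → - C . -], [T → . - C -], [T → . c] }  — shift
  I9: { [C → P .] }  — reduce
  I10: { [P → T .] }  — reduce
  I11: { [P → id . -], [P → id . c] }  — shift
  I12: { [P → id - .] }  — reduce
  I13: { [P → id c .] }  — reduce
  I14: { [C → . C C -], [C → . P], [P → . T], [P → . id -], [P → . id c], [T → - . C -], [T → - C - .], [T → . - C -], [T → . c] }  — shift, reduce
  I15: { [C → . C C -], [C → . P], [C → C . C -], [C → C C . -], [P → . T], [P → . id -], [P → . id c], [T → . - C -], [T → . c] }  — shift
  I16: { [C → . C C -], [C → . P], [C → C C - .], [P → . T], [P → . id -], [P → . id c], [T → - . C -], [T → . - C -], [T → . c] }  — shift, reduce

Conflict in state I1:
  Shift-reduce conflict between [D → - .] and [P → . id -]
So the grammar is NOT LR(0).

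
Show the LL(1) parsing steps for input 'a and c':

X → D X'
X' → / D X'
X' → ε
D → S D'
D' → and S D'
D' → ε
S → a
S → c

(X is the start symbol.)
LL(1) parsing maintains a stack (initially the start symbol over $) and the input. At each step: if the stack top is a terminal, match it against the current input token; if it is a non-terminal N, replace it with the RHS of M[N, lookahead] (the unique production whose predict set contains the lookahead).

Stack is shown with the top on the left.

Stack          Input      Action
--------------------------------
X $            a and c $  output X → D X'
D X' $         a and c $  output D → S D'
S D' X' $      a and c $  output S → a
a D' X' $      a and c $  match 'a'
D' X' $        and c $    output D' → and S D'
and S D' X' $  and c $    match 'and'
S D' X' $      c $        output S → c
c D' X' $      c $        match 'c'
D' X' $        $          output D' → ε
X' $           $          output X' → ε
$              $          accept

The string is accepted.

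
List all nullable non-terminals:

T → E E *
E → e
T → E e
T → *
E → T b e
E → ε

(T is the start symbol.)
A non-terminal is nullable if it can derive ε (the empty string): either it has an ε-production, or it has a production whose right-hand side consists entirely of nullable non-terminals.

ε-productions: E → ε
So E is immediately nullable.
No further non-terminal can be added: every production for the remaining non-terminals contains a terminal or a non-nullable non-terminal.
Nullable = { 'E' }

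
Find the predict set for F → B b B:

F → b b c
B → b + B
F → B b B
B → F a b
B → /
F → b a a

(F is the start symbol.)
PREDICT(F → B b B) = (FIRST(RHS) \ {ε}) ∪ (FOLLOW(F) if ε ∈ FIRST(RHS), i.e. RHS ⇒* ε)
FIRST(B) = { '/', 'b' }
FIRST(B b B) = { '/', 'b' }
ε ∉ FIRST(B b B), so FOLLOW(F) is not added.
PREDICT(F → B b B) = { '/', 'b' }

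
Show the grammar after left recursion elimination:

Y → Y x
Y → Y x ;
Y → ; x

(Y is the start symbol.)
Y → ; x Y'
Y' → x Y'
Y' → x ; Y'
Y' → ε

Y is directly left-recursive. The standard transformation for
  A → A α₁ | ... | A α_m | β₁ | ... | β_n
is
  A  → β₁ A' | ... | β_n A'
  A' → α₁ A' | ... | α_m A' | ε

Y → ; x becomes Y → ; x Y'
Y → Y x becomes Y' → x Y'
Y → Y x ; becomes Y' → x ; Y'
Add Y' → ε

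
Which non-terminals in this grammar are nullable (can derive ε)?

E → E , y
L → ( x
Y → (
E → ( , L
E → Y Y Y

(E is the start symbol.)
There are no ε-productions, so no non-terminal can derive ε.
No non-terminals are nullable.

Answer: None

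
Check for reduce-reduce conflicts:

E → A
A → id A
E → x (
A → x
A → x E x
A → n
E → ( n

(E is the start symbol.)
No reduce-reduce conflicts

A reduce-reduce conflict occurs when an LR(0) state has two complete items [A → α .] and [B → β .] — both call for a reduction, and with no lookahead the parser cannot choose between them.

Augment with E' → E and build the canonical LR(0) collection (I0 = CLOSURE({[E' → . E]}), then GOTO on every symbol after a dot until no new states appear). It has 13 states:
  I0: { [A → . id A], [A → . n], [A → . x E x], [A → . x], [E → . ( n], [E → . A], [E → . x (], [E' → . E] }  — shift
  I1: { [E → ( . n] }  — shift
  I2: { [E → A .] }  — reduce
  I3: { [E' → E .] }  — accept
  I4: { [A → . id A], [A → . n], [A → . x E x], [A → . x], [A → id . A] }  — shift
  I5: { [A → n .] }  — reduce
  I6: { [A → . id A], [A → . n], [A → . x E x], [A → . x], [A → x . E x], [A → x .], [E → . ( n], [E → . A], [E → . x (], [E → x . (] }  — shift, reduce
  I7: { [E → ( . n], [E → x ( .] }  — shift, reduce
  I8: { [A → x E . x] }  — shift
  I9: { [A → x E x .] }  — reduce
  I10: { [E → ( n .] }  — reduce
  I11: { [A → id A .] }  — reduce
  I12: { [A → . id A], [A → . n], [A → . x E x], [A → . x], [A → x . E x], [A → x .], [E → . ( n], [E → . A], [E → . x (] }  — shift, reduce

No state contains more than one complete item.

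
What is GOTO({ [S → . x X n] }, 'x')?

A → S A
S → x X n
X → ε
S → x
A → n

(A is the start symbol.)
{ [S → x . X n], [X → .] }

GOTO(I, 'x') = CLOSURE({ [A → αX.β] : [A → α.Xβ] ∈ I, X = 'x' })

Items with dot before 'x', with the dot advanced:
  [S → . x X n] → [S → x . X n]
Closure of the advanced items:
  [S → x . X n] has the dot before X: add [X → .]

GOTO = { [S → x . X n], [X → .] }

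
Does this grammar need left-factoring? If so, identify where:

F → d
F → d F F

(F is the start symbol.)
Yes, F has productions with common prefix 'd'

Left-factoring is needed when two productions for the same non-terminal
share a common prefix on the right-hand side.

Productions for F:
  F → d
  F → d F F

Found common prefix 'd' in productions for F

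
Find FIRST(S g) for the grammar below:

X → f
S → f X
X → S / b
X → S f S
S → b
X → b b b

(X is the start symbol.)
FIRST sets of the non-terminals involved (from the grammar, by fixed-point iteration):
  FIRST(S) = { 'b', 'f' }

To compute FIRST(S g), process the symbols left to right:
Symbol S is a non-terminal. Add FIRST(S) \ {ε} = { 'b', 'f' }
S is not nullable (ε ∉ FIRST(S)), so stop here.
FIRST(S g) = { 'b', 'f' }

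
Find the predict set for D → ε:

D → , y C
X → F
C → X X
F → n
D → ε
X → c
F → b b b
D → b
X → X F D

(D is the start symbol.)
{ $, 'b', 'c', 'n' }

PREDICT(D → ε) = (FIRST(RHS) \ {ε}) ∪ (FOLLOW(D) if ε ∈ FIRST(RHS), i.e. RHS ⇒* ε)
The right-hand side is ε (FIRST(ε) = { ε }), so the predict set is FOLLOW(D) = { $, 'b', 'c', 'n' }
PREDICT(D → ε) = { $, 'b', 'c', 'n' }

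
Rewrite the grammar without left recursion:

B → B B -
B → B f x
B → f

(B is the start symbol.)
B is directly left-recursive. The standard transformation for
  A → A α₁ | ... | A α_m | β₁ | ... | β_n
is
  A  → β₁ A' | ... | β_n A'
  A' → α₁ A' | ... | α_m A' | ε

B → f becomes B → f B'
B → B B - becomes B' → B - B'
B → B f x becomes B' → f x B'
Add B' → ε

Resulting grammar:
B → f B'
B' → B - B'
B' → f x B'
B' → ε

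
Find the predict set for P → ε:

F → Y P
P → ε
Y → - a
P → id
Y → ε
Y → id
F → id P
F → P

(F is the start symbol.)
PREDICT(P → ε) = (FIRST(RHS) \ {ε}) ∪ (FOLLOW(P) if ε ∈ FIRST(RHS), i.e. RHS ⇒* ε)
The right-hand side is ε (FIRST(ε) = { ε }), so the predict set is FOLLOW(P) = { $ }
PREDICT(P → ε) = { $ }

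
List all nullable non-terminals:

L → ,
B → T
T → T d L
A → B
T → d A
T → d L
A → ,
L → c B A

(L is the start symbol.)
A non-terminal is nullable if it can derive ε (the empty string): either it has an ε-production, or it has a production whose right-hand side consists entirely of nullable non-terminals.

There are no ε-productions, so no non-terminal can derive ε.
No non-terminals are nullable.

Answer: None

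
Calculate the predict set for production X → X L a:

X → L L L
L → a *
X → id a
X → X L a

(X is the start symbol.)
PREDICT(X → X L a) = (FIRST(RHS) \ {ε}) ∪ (FOLLOW(X) if ε ∈ FIRST(RHS), i.e. RHS ⇒* ε)
FIRST(X) = { 'a', 'id' }
FIRST(X L a) = { 'a', 'id' }
ε ∉ FIRST(X L a), so FOLLOW(X) is not added.
PREDICT(X → X L a) = { 'a', 'id' }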